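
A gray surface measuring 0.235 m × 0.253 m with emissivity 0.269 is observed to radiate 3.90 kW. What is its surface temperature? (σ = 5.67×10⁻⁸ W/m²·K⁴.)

A = 0.235 × 0.253 = 0.0595 m².
From P = εσAT⁴, T = (P / εσA)^(1/4) = (3900 / (0.269 × 5.67×10⁻⁸ × 0.0595))^(1/4).
T = (4.30×10^12)^(1/4) = 1440 K.

T ≈ 1440 K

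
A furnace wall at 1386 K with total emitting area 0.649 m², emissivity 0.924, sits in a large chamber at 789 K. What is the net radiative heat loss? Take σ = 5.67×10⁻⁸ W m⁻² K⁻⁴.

Q = εσA(T⁴ − T_s⁴). T⁴ − T_s⁴ = (1386)⁴ − (789)⁴ = 3.69×10^12 − 3.88×10^11 = 3.30×10^12 K⁴.
Q = 0.924 × 5.67×10⁻⁸ × 0.649 × 3.30×10^12 = 1.12×10^5 W.

Q ≈ 1.12×10^5 W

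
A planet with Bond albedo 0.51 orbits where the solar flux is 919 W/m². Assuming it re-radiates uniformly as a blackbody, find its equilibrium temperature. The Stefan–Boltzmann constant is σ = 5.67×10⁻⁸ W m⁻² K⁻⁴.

Power absorbed = (1−a)S·πR²; power emitted = 4πR²σT⁴. Equating and cancelling πR²:
T = ((1−a)S / 4σ)^(1/4) = (450 / (4 × 5.67×10⁻⁸))^(1/4) = (1.99×10^9)^(1/4).
T = 211 K.

T ≈ 211 K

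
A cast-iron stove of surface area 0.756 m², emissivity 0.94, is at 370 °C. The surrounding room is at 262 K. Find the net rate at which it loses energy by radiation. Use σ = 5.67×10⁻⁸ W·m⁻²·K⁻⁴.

Q ≈ 6700 W

Convert: 370 °C = 643 K.
Q = εσA(T⁴ − T_s⁴). T⁴ − T_s⁴ = (643)⁴ − (262)⁴ = 1.71×10^11 − 4.71×10^9 = 1.66×10^11 K⁴.
Q = 0.94 × 5.67×10⁻⁸ × 0.756 × 1.66×10^11 = 6700 W.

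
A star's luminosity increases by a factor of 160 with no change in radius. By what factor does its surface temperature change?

factor ≈ 3.56

P ∝ T⁴ ⇒ T ∝ P^(1/4), so T scales by (160)^(1/4) = 3.56.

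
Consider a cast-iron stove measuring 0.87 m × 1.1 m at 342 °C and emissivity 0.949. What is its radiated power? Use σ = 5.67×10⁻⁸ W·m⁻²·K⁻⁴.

P ≈ 7370 W

A = 0.87 × 1.1 = 0.957 m².
342 °C = 615 K.
P = εσAT⁴ = 0.949 × 5.67×10⁻⁸ × 0.957 × (615)⁴ = 0.949 × 5.67×10⁻⁸ × 0.957 × 1.43×10^11.
P = 7370 W.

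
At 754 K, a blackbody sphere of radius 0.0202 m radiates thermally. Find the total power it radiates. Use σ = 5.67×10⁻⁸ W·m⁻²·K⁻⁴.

A = 4πr² = 4π × (0.0202)² = 5.13×10^-3 m².
P = σAT⁴ = 5.67×10⁻⁸ × 5.13×10^-3 × (754)⁴ = 5.67×10⁻⁸ × 5.13×10^-3 × 3.23×10^11.
P = 94.0 W.

P ≈ 94.0 W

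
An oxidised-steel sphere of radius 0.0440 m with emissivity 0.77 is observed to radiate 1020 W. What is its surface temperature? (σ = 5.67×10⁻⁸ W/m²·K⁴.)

A = 4πr² = 4π × (0.0440)² = 0.0243 m².
From P = εσAT⁴, T = (P / εσA)^(1/4) = (1020 / (0.77 × 5.67×10⁻⁸ × 0.0243))^(1/4).
T = (9.60×10^11)^(1/4) = 990 K.

T ≈ 990 K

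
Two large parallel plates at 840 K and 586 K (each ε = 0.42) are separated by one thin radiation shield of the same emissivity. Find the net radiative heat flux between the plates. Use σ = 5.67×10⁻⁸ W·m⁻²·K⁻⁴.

q ≈ 2860 W/m²

Each of the 2 gaps contributes resistance (2/ε − 1) = 2/0.42 − 1 = 3.762; total = 7.524.
q = σ(T₁⁴ − T₂⁴) / 7.524 = 5.67×10⁻⁸ × 3.80×10^11 / 7.524 = 2860 W/m².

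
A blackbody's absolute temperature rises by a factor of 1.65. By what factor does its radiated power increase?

P ∝ T⁴, so the power scales as (1.65)⁴ = 7.41.

factor ≈ 7.41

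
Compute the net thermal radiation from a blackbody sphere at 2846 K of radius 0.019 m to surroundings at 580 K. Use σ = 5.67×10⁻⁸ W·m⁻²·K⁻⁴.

A = 4πr² = 4π × (0.019)² = 4.54×10^-3 m².
Q = σA(T⁴ − T_s⁴). T⁴ − T_s⁴ = (2846)⁴ − (580)⁴ = 6.56×10^13 − 1.13×10^11 = 6.55×10^13 K⁴.
Q = 5.67×10⁻⁸ × 4.54×10^-3 × 6.55×10^13 = 16800 W.

Q ≈ 16800 W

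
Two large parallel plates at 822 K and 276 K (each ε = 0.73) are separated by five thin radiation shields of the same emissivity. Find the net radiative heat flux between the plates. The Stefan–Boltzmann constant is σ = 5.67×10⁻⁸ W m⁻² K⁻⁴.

q ≈ 2450 W/m²

Each of the 6 gaps contributes resistance (2/ε − 1) = 2/0.73 − 1 = 1.740; total = 10.44.
q = σ(T₁⁴ − T₂⁴) / 10.44 = 5.67×10⁻⁸ × 4.51×10^11 / 10.44 = 2450 W/m².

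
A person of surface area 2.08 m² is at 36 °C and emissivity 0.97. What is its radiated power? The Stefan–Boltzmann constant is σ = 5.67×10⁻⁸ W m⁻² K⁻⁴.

P ≈ 1040 W

36 °C = 309 K.
P = εσAT⁴ = 0.97 × 5.67×10⁻⁸ × 2.08 × (309)⁴ = 0.97 × 5.67×10⁻⁸ × 2.08 × 9.12×10^9.
P = 1040 W.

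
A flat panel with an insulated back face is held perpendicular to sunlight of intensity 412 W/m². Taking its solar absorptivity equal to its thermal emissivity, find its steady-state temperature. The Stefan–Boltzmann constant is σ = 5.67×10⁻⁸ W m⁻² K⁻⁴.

Absorbed flux αS = emitted flux εσT⁴ (one radiating face); with α = ε, T = (S/σ)^(1/4).
T = (412 / 5.67×10⁻⁸)^(1/4) = (7.27×10^9)^(1/4).
T = 292 K.

T ≈ 292 K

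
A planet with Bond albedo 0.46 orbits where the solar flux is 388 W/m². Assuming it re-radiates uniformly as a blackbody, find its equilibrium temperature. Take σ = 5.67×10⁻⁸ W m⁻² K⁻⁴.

Power absorbed = (1−a)S·πR²; power emitted = 4πR²σT⁴. Equating and cancelling πR²:
T = ((1−a)S / 4σ)^(1/4) = (210 / (4 × 5.67×10⁻⁸))^(1/4) = (9.24×10^8)^(1/4).
T = 174 K.

T ≈ 174 K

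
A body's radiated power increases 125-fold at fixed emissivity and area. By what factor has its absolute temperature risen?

factor ≈ 3.34

P ∝ T⁴ ⇒ T ∝ P^(1/4), so T scales by (125)^(1/4) = 3.34.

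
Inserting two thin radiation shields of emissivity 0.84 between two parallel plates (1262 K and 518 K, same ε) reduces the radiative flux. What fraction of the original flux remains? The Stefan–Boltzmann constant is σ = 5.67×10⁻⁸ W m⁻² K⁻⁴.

With N identical shields there are N+1 = 3 gaps in series, each with the same radiative resistance, so the flux falls to 1/(N+1) of its unshielded value.

ratio ≈ 0.333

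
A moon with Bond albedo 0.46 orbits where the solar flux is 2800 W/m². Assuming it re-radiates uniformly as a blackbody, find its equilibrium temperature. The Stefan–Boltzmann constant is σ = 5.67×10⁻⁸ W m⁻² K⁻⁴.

Power absorbed = (1−a)S·πR²; power emitted = 4πR²σT⁴. Equating and cancelling πR²:
T = ((1−a)S / 4σ)^(1/4) = (1510 / (4 × 5.67×10⁻⁸))^(1/4) = (6.67×10^9)^(1/4).
T = 286 K.

T ≈ 286 K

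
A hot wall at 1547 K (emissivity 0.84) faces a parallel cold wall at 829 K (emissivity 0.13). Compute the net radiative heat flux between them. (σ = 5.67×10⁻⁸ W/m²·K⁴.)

For two large parallel gray plates, q = σ(T₁⁴ − T₂⁴) / (1/ε₁ + 1/ε₂ − 1).
1/ε₁ + 1/ε₂ − 1 = 1/0.84 + 1/0.13 − 1 = 7.883.
T₁⁴ − T₂⁴ = 5.73×10^12 − 4.72×10^11 = 5.26×10^12 K⁴.
q = 5.67×10⁻⁸ × 5.26×10^12 / 7.883 = 37800 W/m².

q ≈ 37800 W/m²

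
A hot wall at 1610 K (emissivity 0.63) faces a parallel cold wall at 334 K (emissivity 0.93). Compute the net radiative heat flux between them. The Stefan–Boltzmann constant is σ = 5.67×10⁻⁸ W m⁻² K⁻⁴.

For two large parallel gray plates, q = σ(T₁⁴ − T₂⁴) / (1/ε₁ + 1/ε₂ − 1).
1/ε₁ + 1/ε₂ − 1 = 1/0.63 + 1/0.93 − 1 = 1.663.
T₁⁴ − T₂⁴ = 6.72×10^12 − 1.24×10^10 = 6.71×10^12 K⁴.
q = 5.67×10⁻⁸ × 6.71×10^12 / 1.663 = 2.29×10^5 W/m².

q ≈ 2.29×10^5 W/m²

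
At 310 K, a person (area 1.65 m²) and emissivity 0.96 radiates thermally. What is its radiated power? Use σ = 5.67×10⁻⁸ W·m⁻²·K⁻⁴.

P ≈ 829 W

P = εσAT⁴ = 0.96 × 5.67×10⁻⁸ × 1.65 × (310)⁴ = 0.96 × 5.67×10⁻⁸ × 1.65 × 9.24×10^9.
P = 829 W.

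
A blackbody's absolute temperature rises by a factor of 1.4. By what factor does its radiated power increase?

factor ≈ 3.84

P ∝ T⁴, so the power scales as (1.4)⁴ = 3.84.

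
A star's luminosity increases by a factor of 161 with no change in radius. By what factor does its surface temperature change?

factor ≈ 3.56

P ∝ T⁴ ⇒ T ∝ P^(1/4), so T scales by (161)^(1/4) = 3.56.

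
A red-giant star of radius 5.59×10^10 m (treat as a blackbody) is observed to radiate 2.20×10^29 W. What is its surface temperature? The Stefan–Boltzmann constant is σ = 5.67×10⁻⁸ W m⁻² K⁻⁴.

A = 4πr² = 4π × (5.59×10^10)² = 3.93×10^22 m².
From P = σAT⁴, T = (P / σA)^(1/4) = (2.20×10^29 / (5.67×10⁻⁸ × 3.93×10^22))^(1/4).
T = (9.88×10^13)^(1/4) = 3150 K.

T ≈ 3150 K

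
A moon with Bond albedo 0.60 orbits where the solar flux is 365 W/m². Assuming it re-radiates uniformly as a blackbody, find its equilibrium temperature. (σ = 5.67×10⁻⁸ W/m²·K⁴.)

Power absorbed = (1−a)S·πR²; power emitted = 4πR²σT⁴. Equating and cancelling πR²:
T = ((1−a)S / 4σ)^(1/4) = (146 / (4 × 5.67×10⁻⁸))^(1/4) = (6.44×10^8)^(1/4).
T = 159 K.

T ≈ 159 K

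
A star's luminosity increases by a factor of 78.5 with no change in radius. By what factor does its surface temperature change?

P ∝ T⁴ ⇒ T ∝ P^(1/4), so T scales by (78.5)^(1/4) = 2.98.

factor ≈ 2.98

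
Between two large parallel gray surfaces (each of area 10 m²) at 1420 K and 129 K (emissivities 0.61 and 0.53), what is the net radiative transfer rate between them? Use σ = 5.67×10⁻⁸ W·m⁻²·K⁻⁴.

For two large parallel gray plates, q = σ(T₁⁴ − T₂⁴) / (1/ε₁ + 1/ε₂ − 1).
1/ε₁ + 1/ε₂ − 1 = 1/0.61 + 1/0.53 − 1 = 2.526.
T₁⁴ − T₂⁴ = 4.07×10^12 − 2.77×10^8 = 4.07×10^12 K⁴.
q = 5.67×10⁻⁸ × 4.07×10^12 / 2.526 = 91300 W/m².
Q = q·A = 91300 × 10 = 9.13×10^5 W.

Q ≈ 9.13×10^5 W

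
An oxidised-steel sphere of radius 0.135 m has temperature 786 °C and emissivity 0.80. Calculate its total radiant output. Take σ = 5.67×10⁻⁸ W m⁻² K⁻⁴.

P ≈ 13100 W

A = 4πr² = 4π × (0.135)² = 0.229 m².
786 °C = 1059 K.
Stefan–Boltzmann: P = εσAT⁴ = 0.80 × 5.67×10⁻⁸ × 0.229 × (1059)⁴ = 0.80 × 5.67×10⁻⁸ × 0.229 × 1.26×10^12.
P = 13100 W.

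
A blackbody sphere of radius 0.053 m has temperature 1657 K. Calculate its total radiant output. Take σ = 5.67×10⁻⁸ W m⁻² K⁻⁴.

A = 4πr² = 4π × (0.053)² = 0.0353 m².
P = σAT⁴ = 5.67×10⁻⁸ × 0.0353 × (1657)⁴ = 5.67×10⁻⁸ × 0.0353 × 7.54×10^12.
P = 15100 W.

P ≈ 15100 W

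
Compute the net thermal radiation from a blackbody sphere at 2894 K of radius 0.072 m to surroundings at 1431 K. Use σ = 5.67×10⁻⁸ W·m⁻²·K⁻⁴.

A = 4πr² = 4π × (0.072)² = 0.0651 m².
Q = σA(T⁴ − T_s⁴). T⁴ − T_s⁴ = (2894)⁴ − (1431)⁴ = 7.01×10^13 − 4.19×10^12 = 6.60×10^13 K⁴.
Q = 5.67×10⁻⁸ × 0.0651 × 6.60×10^13 = 2.44×10^5 W.

Q ≈ 2.44×10^5 W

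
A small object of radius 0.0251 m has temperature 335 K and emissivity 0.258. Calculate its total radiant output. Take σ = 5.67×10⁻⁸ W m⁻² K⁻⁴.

A = 4πr² = 4π × (0.0251)² = 7.92×10^-3 m².
P = εσAT⁴ = 0.258 × 5.67×10⁻⁸ × 7.92×10^-3 × (335)⁴ = 0.258 × 5.67×10⁻⁸ × 7.92×10^-3 × 1.26×10^10.
P = 1.46 W.

P ≈ 1.46 W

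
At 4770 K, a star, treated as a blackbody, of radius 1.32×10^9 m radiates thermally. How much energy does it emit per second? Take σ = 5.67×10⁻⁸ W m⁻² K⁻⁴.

A = 4πr² = 4π × (1.32×10^9)² = 2.19×10^19 m².
P = σAT⁴ = 5.67×10⁻⁸ × 2.19×10^19 × (4770)⁴ = 5.67×10⁻⁸ × 2.19×10^19 × 5.18×10^14.
P = 6.43×10^26 W.

P ≈ 6.43×10^26 W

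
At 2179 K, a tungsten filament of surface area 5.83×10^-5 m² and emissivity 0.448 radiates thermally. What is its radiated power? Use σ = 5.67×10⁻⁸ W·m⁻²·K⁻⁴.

P = εσAT⁴ = 0.448 × 5.67×10⁻⁸ × 5.83×10^-5 × (2179)⁴ = 0.448 × 5.67×10⁻⁸ × 5.83×10^-5 × 2.25×10^13.
P = 33.4 W.

P ≈ 33.4 W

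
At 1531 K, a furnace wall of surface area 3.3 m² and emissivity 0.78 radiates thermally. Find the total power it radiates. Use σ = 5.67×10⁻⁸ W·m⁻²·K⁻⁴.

Stefan–Boltzmann: P = εσAT⁴ = 0.78 × 5.67×10⁻⁸ × 3.30 × (1531)⁴ = 0.78 × 5.67×10⁻⁸ × 3.30 × 5.49×10^12.
P = 8.02×10^5 W.

P ≈ 8.02×10^5 W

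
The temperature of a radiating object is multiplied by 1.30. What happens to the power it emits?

P ∝ T⁴, so the power scales as (1.30)⁴ = 2.86.

factor ≈ 2.86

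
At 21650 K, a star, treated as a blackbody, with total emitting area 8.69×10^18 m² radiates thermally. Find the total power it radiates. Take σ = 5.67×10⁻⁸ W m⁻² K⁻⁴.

P = σAT⁴ = 5.67×10⁻⁸ × 8.69×10^18 × (21650)⁴ = 5.67×10⁻⁸ × 8.69×10^18 × 2.20×10^17.
P = 1.08×10^29 W.

P ≈ 1.08×10^29 W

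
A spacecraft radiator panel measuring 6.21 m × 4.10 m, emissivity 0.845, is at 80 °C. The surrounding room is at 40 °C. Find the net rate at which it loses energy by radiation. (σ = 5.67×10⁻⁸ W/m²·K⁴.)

Q ≈ 7230 W

A = 6.21 × 4.10 = 25.5 m².
Convert: 80 °C = 353 K; 40 °C = 313 K.
Q = εσA(T⁴ − T_s⁴). T⁴ − T_s⁴ = (353)⁴ − (313)⁴ = 1.55×10^10 − 9.60×10^9 = 5.93×10^9 K⁴.
Q = 0.845 × 5.67×10⁻⁸ × 25.5 × 5.93×10^9 = 7230 W.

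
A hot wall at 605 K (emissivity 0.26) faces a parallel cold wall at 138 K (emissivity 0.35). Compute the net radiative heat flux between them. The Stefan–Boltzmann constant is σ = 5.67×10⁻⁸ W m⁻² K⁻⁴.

For two large parallel gray plates, q = σ(T₁⁴ − T₂⁴) / (1/ε₁ + 1/ε₂ − 1).
1/ε₁ + 1/ε₂ − 1 = 1/0.26 + 1/0.35 − 1 = 5.703.
T₁⁴ − T₂⁴ = 1.34×10^11 − 3.63×10^8 = 1.34×10^11 K⁴.
q = 5.67×10⁻⁸ × 1.34×10^11 / 5.703 = 1330 W/m².

q ≈ 1330 W/m²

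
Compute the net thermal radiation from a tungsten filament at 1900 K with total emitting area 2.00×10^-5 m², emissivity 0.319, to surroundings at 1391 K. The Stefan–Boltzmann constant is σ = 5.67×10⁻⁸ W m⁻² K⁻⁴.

Q = εσA(T⁴ − T_s⁴). T⁴ − T_s⁴ = (1900)⁴ − (1391)⁴ = 1.30×10^13 − 3.74×10^12 = 9.29×10^12 K⁴.
Q = 0.319 × 5.67×10⁻⁸ × 2.00×10^-5 × 9.29×10^12 = 3.36 W.

Q ≈ 3.36 W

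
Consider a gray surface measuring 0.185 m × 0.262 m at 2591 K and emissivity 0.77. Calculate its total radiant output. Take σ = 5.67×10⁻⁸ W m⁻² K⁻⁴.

A = 0.185 × 0.262 = 0.0485 m².
P = εσAT⁴ = 0.77 × 5.67×10⁻⁸ × 0.0485 × (2591)⁴ = 0.77 × 5.67×10⁻⁸ × 0.0485 × 4.51×10^13.
P = 95400 W.

P ≈ 95400 W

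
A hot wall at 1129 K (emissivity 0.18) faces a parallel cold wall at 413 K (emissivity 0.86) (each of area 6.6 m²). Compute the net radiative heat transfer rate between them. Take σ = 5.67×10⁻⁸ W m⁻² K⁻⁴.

Q ≈ 1.04×10^5 W

For two large parallel gray plates, q = σ(T₁⁴ − T₂⁴) / (1/ε₁ + 1/ε₂ − 1).
1/ε₁ + 1/ε₂ − 1 = 1/0.18 + 1/0.86 − 1 = 5.718.
T₁⁴ − T₂⁴ = 1.62×10^12 − 2.91×10^10 = 1.60×10^12 K⁴.
q = 5.67×10⁻⁸ × 1.60×10^12 / 5.718 = 15800 W/m².
Q = q·A = 15800 × 6.6 = 1.04×10^5 W.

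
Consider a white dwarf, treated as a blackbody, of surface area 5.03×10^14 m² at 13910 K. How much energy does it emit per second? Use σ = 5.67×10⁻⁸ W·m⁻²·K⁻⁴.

P = σAT⁴ = 5.67×10⁻⁸ × 5.03×10^14 × (13910)⁴ = 5.67×10⁻⁸ × 5.03×10^14 × 3.74×10^16.
P = 1.07×10^24 W.

P ≈ 1.07×10^24 W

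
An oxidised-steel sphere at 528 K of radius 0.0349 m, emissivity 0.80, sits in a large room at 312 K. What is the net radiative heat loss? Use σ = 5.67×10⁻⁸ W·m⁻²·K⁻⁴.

Q ≈ 47.4 W

A = 4πr² = 4π × (0.0349)² = 0.0153 m².
Q = εσA(T⁴ − T_s⁴). T⁴ − T_s⁴ = (528)⁴ − (312)⁴ = 7.77×10^10 − 9.48×10^9 = 6.82×10^10 K⁴.
Q = 0.80 × 5.67×10⁻⁸ × 0.0153 × 6.82×10^10 = 47.4 W.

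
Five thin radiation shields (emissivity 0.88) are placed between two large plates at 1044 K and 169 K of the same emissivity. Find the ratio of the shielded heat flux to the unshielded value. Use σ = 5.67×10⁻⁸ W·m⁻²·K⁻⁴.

ratio ≈ 0.167

With N identical shields there are N+1 = 6 gaps in series, each with the same radiative resistance, so the flux falls to 1/(N+1) of its unshielded value.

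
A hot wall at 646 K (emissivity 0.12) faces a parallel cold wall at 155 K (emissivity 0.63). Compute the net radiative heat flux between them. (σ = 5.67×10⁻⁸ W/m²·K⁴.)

q ≈ 1100 W/m²

For two large parallel gray plates, q = σ(T₁⁴ − T₂⁴) / (1/ε₁ + 1/ε₂ − 1).
1/ε₁ + 1/ε₂ − 1 = 1/0.12 + 1/0.63 − 1 = 8.921.
T₁⁴ − T₂⁴ = 1.74×10^11 − 5.77×10^8 = 1.74×10^11 K⁴.
q = 5.67×10⁻⁸ × 1.74×10^11 / 8.921 = 1100 W/m².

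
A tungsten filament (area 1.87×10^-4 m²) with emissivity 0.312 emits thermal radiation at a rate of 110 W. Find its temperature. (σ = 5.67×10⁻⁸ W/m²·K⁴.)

T ≈ 2400 K

From P = εσAT⁴, T = (P / εσA)^(1/4) = (110 / (0.312 × 5.67×10⁻⁸ × 1.87×10^-4))^(1/4).
T = (3.33×10^13)^(1/4) = 2400 K.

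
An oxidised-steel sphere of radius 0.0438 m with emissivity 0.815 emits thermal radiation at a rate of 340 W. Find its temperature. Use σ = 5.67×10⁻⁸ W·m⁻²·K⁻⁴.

T ≈ 743 K

A = 4πr² = 4π × (0.0438)² = 0.0241 m².
From P = εσAT⁴, T = (P / εσA)^(1/4) = (340 / (0.815 × 5.67×10⁻⁸ × 0.0241))^(1/4).
T = (3.05×10^11)^(1/4) = 743 K.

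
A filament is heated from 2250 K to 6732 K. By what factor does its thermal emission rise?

P ∝ T⁴, so the ratio is (6732/2250)⁴ = (2.992)⁴ = 80.1.

ratio ≈ 80.1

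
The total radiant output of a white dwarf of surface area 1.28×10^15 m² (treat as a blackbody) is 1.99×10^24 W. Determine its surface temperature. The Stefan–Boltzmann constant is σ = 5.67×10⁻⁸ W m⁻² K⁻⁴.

From P = σAT⁴, T = (P / σA)^(1/4) = (1.99×10^24 / (5.67×10⁻⁸ × 1.28×10^15))^(1/4).
T = (2.74×10^16)^(1/4) = 12900 K.

T ≈ 12900 K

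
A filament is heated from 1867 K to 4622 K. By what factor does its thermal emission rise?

P ∝ T⁴, so the ratio is (4622/1867)⁴ = (2.476)⁴ = 37.6.

ratio ≈ 37.6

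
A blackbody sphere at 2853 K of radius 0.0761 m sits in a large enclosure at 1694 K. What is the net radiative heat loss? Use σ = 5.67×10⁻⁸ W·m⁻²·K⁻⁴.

Q ≈ 2.39×10^5 W

A = 4πr² = 4π × (0.0761)² = 0.0728 m².
Q = σA(T⁴ − T_s⁴). T⁴ − T_s⁴ = (2853)⁴ − (1694)⁴ = 6.63×10^13 − 8.23×10^12 = 5.80×10^13 K⁴.
Q = 5.67×10⁻⁸ × 0.0728 × 5.80×10^13 = 2.39×10^5 W.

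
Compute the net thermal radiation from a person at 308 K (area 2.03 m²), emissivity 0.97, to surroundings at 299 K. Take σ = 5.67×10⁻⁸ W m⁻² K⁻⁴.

Q = εσA(T⁴ − T_s⁴). T⁴ − T_s⁴ = (308)⁴ − (299)⁴ = 9.00×10^9 − 7.99×10^9 = 1.01×10^9 K⁴.
Q = 0.97 × 5.67×10⁻⁸ × 2.03 × 1.01×10^9 = 112 W.

Q ≈ 112 W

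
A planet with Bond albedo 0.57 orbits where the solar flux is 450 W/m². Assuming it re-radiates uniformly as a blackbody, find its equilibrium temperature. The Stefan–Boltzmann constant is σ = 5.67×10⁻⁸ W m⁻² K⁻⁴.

Power absorbed = (1−a)S·πR²; power emitted = 4πR²σT⁴. Equating and cancelling πR²:
T = ((1−a)S / 4σ)^(1/4) = (194 / (4 × 5.67×10⁻⁸))^(1/4) = (8.53×10^8)^(1/4).
T = 171 K.

T ≈ 171 K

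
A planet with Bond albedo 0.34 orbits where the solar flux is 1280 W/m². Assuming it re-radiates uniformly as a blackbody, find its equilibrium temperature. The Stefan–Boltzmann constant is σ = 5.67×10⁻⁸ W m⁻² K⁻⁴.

Power absorbed = (1−a)S·πR²; power emitted = 4πR²σT⁴. Equating and cancelling πR²:
T = ((1−a)S / 4σ)^(1/4) = (845 / (4 × 5.67×10⁻⁸))^(1/4) = (3.72×10^9)^(1/4).
T = 247 K.

T ≈ 247 K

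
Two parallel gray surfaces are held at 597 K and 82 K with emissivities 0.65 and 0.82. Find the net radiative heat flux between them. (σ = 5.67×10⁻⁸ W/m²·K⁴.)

q ≈ 4100 W/m²

For two large parallel gray plates, q = σ(T₁⁴ − T₂⁴) / (1/ε₁ + 1/ε₂ − 1).
1/ε₁ + 1/ε₂ − 1 = 1/0.65 + 1/0.82 − 1 = 1.758.
T₁⁴ − T₂⁴ = 1.27×10^11 − 4.52×10^7 = 1.27×10^11 K⁴.
q = 5.67×10⁻⁸ × 1.27×10^11 / 1.758 = 4100 W/m².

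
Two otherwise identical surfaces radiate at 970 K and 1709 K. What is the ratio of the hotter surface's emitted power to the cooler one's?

ratio ≈ 9.64

P ∝ T⁴, so the ratio is (1709/970)⁴ = (1.762)⁴ = 9.64.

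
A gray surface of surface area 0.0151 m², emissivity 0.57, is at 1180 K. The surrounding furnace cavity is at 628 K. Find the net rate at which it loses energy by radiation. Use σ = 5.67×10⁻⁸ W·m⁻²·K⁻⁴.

Q = εσA(T⁴ − T_s⁴). T⁴ − T_s⁴ = (1180)⁴ − (628)⁴ = 1.94×10^12 − 1.56×10^11 = 1.78×10^12 K⁴.
Q = 0.57 × 5.67×10⁻⁸ × 0.0151 × 1.78×10^12 = 870 W.

Q ≈ 870 W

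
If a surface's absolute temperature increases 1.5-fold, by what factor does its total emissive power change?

factor ≈ 5.06

P ∝ T⁴, so the power scales as (1.5)⁴ = 5.06.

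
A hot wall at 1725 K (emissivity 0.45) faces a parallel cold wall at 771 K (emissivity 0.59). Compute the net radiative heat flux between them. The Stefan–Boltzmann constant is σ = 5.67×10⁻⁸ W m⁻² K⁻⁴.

q ≈ 1.65×10^5 W/m²

For two large parallel gray plates, q = σ(T₁⁴ − T₂⁴) / (1/ε₁ + 1/ε₂ − 1).
1/ε₁ + 1/ε₂ − 1 = 1/0.45 + 1/0.59 − 1 = 2.917.
T₁⁴ − T₂⁴ = 8.85×10^12 − 3.53×10^11 = 8.50×10^12 K⁴.
q = 5.67×10⁻⁸ × 8.50×10^12 / 2.917 = 1.65×10^5 W/m².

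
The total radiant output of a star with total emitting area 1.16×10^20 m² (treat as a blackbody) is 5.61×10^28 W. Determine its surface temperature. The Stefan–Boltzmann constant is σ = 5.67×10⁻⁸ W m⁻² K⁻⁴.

T ≈ 9610 K

From P = σAT⁴, T = (P / σA)^(1/4) = (5.61×10^28 / (5.67×10⁻⁸ × 1.16×10^20))^(1/4).
T = (8.53×10^15)^(1/4) = 9610 K.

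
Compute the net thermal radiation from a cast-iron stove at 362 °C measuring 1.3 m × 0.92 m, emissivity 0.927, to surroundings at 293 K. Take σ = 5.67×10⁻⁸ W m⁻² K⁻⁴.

A = 1.3 × 0.92 = 1.20 m².
Convert: 362 °C = 635 K.
Q = εσA(T⁴ − T_s⁴). T⁴ − T_s⁴ = (635)⁴ − (293)⁴ = 1.63×10^11 − 7.37×10^9 = 1.55×10^11 K⁴.
Q = 0.927 × 5.67×10⁻⁸ × 1.20 × 1.55×10^11 = 9760 W.

Q ≈ 9760 W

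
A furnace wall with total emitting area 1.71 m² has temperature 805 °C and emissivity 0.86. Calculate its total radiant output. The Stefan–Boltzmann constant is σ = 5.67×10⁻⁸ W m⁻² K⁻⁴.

P ≈ 1.13×10^5 W

805 °C = 1078 K.
P = εσAT⁴ = 0.86 × 5.67×10⁻⁸ × 1.71 × (1078)⁴ = 0.86 × 5.67×10⁻⁸ × 1.71 × 1.35×10^12.
P = 1.13×10^5 W.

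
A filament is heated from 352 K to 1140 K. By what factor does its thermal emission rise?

P ∝ T⁴, so the ratio is (1140/352)⁴ = (3.239)⁴ = 110.

ratio ≈ 110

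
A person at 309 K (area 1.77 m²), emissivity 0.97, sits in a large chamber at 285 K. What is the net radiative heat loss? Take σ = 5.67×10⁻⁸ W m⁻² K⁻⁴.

Q = εσA(T⁴ − T_s⁴). T⁴ − T_s⁴ = (309)⁴ − (285)⁴ = 9.12×10^9 − 6.60×10^9 = 2.52×10^9 K⁴.
Q = 0.97 × 5.67×10⁻⁸ × 1.77 × 2.52×10^9 = 245 W.

Q ≈ 245 W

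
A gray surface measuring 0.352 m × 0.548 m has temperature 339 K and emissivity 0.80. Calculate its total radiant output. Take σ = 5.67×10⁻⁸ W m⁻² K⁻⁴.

P ≈ 116 W

A = 0.352 × 0.548 = 0.193 m².
Stefan–Boltzmann: P = εσAT⁴ = 0.80 × 5.67×10⁻⁸ × 0.193 × (339)⁴ = 0.80 × 5.67×10⁻⁸ × 0.193 × 1.32×10^10.
P = 116 W.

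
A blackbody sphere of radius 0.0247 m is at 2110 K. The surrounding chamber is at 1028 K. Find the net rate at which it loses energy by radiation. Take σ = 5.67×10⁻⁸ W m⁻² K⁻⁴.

Q ≈ 8130 W

A = 4πr² = 4π × (0.0247)² = 7.67×10^-3 m².
Q = σA(T⁴ − T_s⁴). T⁴ − T_s⁴ = (2110)⁴ − (1028)⁴ = 1.98×10^13 − 1.12×10^12 = 1.87×10^13 K⁴.
Q = 5.67×10⁻⁸ × 7.67×10^-3 × 1.87×10^13 = 8130 W.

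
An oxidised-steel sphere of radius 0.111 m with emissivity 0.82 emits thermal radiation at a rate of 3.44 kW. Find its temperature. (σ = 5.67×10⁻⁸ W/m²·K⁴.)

A = 4πr² = 4π × (0.111)² = 0.155 m².
From P = εσAT⁴, T = (P / εσA)^(1/4) = (3440 / (0.82 × 5.67×10⁻⁸ × 0.155))^(1/4).
T = (4.78×10^11)^(1/4) = 831 K.

T ≈ 831 K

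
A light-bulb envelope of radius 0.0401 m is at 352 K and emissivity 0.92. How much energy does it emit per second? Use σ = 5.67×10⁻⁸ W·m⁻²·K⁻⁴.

A = 4πr² = 4π × (0.0401)² = 0.0202 m².
Stefan–Boltzmann: P = εσAT⁴ = 0.92 × 5.67×10⁻⁸ × 0.0202 × (352)⁴ = 0.92 × 5.67×10⁻⁸ × 0.0202 × 1.54×10^10.
P = 16.2 W.

P ≈ 16.2 W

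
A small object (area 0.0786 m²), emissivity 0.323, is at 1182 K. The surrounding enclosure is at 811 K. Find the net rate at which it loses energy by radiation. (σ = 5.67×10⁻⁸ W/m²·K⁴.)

Q = εσA(T⁴ − T_s⁴). T⁴ − T_s⁴ = (1182)⁴ − (811)⁴ = 1.95×10^12 − 4.33×10^11 = 1.52×10^12 K⁴.
Q = 0.323 × 5.67×10⁻⁸ × 0.0786 × 1.52×10^12 = 2190 W.

Q ≈ 2190 W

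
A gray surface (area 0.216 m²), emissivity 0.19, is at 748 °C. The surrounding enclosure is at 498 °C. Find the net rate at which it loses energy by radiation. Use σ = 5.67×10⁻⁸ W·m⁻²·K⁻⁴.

Q ≈ 1710 W

Convert: 748 °C = 1021 K; 498 °C = 771 K.
Q = εσA(T⁴ − T_s⁴). T⁴ − T_s⁴ = (1021)⁴ − (771)⁴ = 1.09×10^12 − 3.53×10^11 = 7.33×10^11 K⁴.
Q = 0.19 × 5.67×10⁻⁸ × 0.216 × 7.33×10^11 = 1710 W.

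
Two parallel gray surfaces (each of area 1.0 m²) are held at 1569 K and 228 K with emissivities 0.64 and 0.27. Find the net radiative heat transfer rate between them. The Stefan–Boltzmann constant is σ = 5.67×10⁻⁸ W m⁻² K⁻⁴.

For two large parallel gray plates, q = σ(T₁⁴ − T₂⁴) / (1/ε₁ + 1/ε₂ − 1).
1/ε₁ + 1/ε₂ − 1 = 1/0.64 + 1/0.27 − 1 = 4.266.
T₁⁴ − T₂⁴ = 6.06×10^12 − 2.70×10^9 = 6.06×10^12 K⁴.
q = 5.67×10⁻⁸ × 6.06×10^12 / 4.266 = 80500 W/m².
Q = q·A = 80500 × 1.0 = 80500 W.

Q ≈ 80500 W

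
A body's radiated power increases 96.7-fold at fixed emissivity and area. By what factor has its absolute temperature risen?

P ∝ T⁴ ⇒ T ∝ P^(1/4), so T scales by (96.7)^(1/4) = 3.14.

factor ≈ 3.14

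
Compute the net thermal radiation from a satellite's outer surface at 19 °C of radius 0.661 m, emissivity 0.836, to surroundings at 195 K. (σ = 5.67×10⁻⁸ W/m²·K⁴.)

A = 4πr² = 4π × (0.661)² = 5.49 m².
Convert: 19 °C = 292 K.
Q = εσA(T⁴ − T_s⁴). T⁴ − T_s⁴ = (292)⁴ − (195)⁴ = 7.27×10^9 − 1.45×10^9 = 5.82×10^9 K⁴.
Q = 0.836 × 5.67×10⁻⁸ × 5.49 × 5.82×10^9 = 1520 W.

Q ≈ 1520 W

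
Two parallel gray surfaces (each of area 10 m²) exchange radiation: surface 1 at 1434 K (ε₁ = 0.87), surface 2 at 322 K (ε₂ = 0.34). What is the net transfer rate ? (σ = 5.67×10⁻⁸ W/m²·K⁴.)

For two large parallel gray plates, q = σ(T₁⁴ − T₂⁴) / (1/ε₁ + 1/ε₂ − 1).
1/ε₁ + 1/ε₂ − 1 = 1/0.87 + 1/0.34 − 1 = 3.091.
T₁⁴ − T₂⁴ = 4.23×10^12 − 1.08×10^10 = 4.22×10^12 K⁴.
q = 5.67×10⁻⁸ × 4.22×10^12 / 3.091 = 77400 W/m².
Q = q·A = 77400 × 10 = 7.74×10^5 W.

Q ≈ 7.74×10^5 W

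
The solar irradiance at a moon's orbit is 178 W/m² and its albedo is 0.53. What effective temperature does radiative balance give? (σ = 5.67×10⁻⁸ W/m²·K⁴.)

Power absorbed = (1−a)S·πR²; power emitted = 4πR²σT⁴. Equating and cancelling πR²:
T = ((1−a)S / 4σ)^(1/4) = (83.7 / (4 × 5.67×10⁻⁸))^(1/4) = (3.69×10^8)^(1/4).
T = 139 K.

T ≈ 139 K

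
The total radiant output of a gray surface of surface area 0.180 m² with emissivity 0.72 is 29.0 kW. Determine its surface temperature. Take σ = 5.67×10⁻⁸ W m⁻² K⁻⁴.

T ≈ 1410 K

From P = εσAT⁴, T = (P / εσA)^(1/4) = (29000 / (0.72 × 5.67×10⁻⁸ × 0.180))^(1/4).
T = (3.95×10^12)^(1/4) = 1410 K.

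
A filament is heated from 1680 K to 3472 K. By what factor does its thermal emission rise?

ratio ≈ 18.2

P ∝ T⁴, so the ratio is (3472/1680)⁴ = (2.067)⁴ = 18.2.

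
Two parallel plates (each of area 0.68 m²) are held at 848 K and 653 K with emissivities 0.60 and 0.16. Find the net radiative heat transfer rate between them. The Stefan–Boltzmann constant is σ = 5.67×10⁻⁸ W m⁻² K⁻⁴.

For two large parallel gray plates, q = σ(T₁⁴ − T₂⁴) / (1/ε₁ + 1/ε₂ − 1).
1/ε₁ + 1/ε₂ − 1 = 1/0.60 + 1/0.16 − 1 = 6.917.
T₁⁴ − T₂⁴ = 5.17×10^11 − 1.82×10^11 = 3.35×10^11 K⁴.
q = 5.67×10⁻⁸ × 3.35×10^11 / 6.917 = 2750 W/m².
Q = q·A = 2750 × 0.68 = 1870 W.

Q ≈ 1870 W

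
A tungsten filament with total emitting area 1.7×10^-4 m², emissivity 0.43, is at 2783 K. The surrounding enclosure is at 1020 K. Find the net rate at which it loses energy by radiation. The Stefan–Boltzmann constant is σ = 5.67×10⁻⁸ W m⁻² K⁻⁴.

Q ≈ 244 W

Q = εσA(T⁴ − T_s⁴). T⁴ − T_s⁴ = (2783)⁴ − (1020)⁴ = 6.00×10^13 − 1.08×10^12 = 5.89×10^13 K⁴.
Q = 0.43 × 5.67×10⁻⁸ × 1.70×10^-4 × 5.89×10^13 = 244 W.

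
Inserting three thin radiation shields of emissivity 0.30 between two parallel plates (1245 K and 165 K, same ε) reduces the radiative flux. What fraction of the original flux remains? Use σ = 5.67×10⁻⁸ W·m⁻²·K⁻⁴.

With N identical shields there are N+1 = 4 gaps in series, each with the same radiative resistance, so the flux falls to 1/(N+1) of its unshielded value.

ratio ≈ 0.250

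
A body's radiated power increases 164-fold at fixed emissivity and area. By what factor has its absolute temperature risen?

factor ≈ 3.58

P ∝ T⁴ ⇒ T ∝ P^(1/4), so T scales by (164)^(1/4) = 3.58.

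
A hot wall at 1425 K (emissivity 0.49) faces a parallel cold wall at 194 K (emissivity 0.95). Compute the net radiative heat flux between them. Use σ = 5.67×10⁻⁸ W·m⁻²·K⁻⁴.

q ≈ 1.12×10^5 W/m²

For two large parallel gray plates, q = σ(T₁⁴ − T₂⁴) / (1/ε₁ + 1/ε₂ − 1).
1/ε₁ + 1/ε₂ − 1 = 1/0.49 + 1/0.95 − 1 = 2.093.
T₁⁴ − T₂⁴ = 4.12×10^12 − 1.42×10^9 = 4.12×10^12 K⁴.
q = 5.67×10⁻⁸ × 4.12×10^12 / 2.093 = 1.12×10^5 W/m².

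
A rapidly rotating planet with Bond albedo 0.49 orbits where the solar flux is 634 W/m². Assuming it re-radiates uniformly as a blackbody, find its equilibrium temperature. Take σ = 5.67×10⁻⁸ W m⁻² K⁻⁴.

Power absorbed = (1−a)S·πR²; power emitted = 4πR²σT⁴. Equating and cancelling πR²:
T = ((1−a)S / 4σ)^(1/4) = (323 / (4 × 5.67×10⁻⁸))^(1/4) = (1.43×10^9)^(1/4).
T = 194 K.

T ≈ 194 K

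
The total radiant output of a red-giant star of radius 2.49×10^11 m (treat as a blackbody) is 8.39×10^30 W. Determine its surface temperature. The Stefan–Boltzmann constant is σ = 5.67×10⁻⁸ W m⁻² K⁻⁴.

T ≈ 3710 K

A = 4πr² = 4π × (2.49×10^11)² = 7.79×10^23 m².
From P = σAT⁴, T = (P / σA)^(1/4) = (8.39×10^30 / (5.67×10⁻⁸ × 7.79×10^23))^(1/4).
T = (1.90×10^14)^(1/4) = 3710 K.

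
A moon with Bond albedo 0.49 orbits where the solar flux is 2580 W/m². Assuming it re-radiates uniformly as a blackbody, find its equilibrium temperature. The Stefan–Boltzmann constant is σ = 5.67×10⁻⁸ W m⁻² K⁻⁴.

T ≈ 276 K

Power absorbed = (1−a)S·πR²; power emitted = 4πR²σT⁴. Equating and cancelling πR²:
T = ((1−a)S / 4σ)^(1/4) = (1320 / (4 × 5.67×10⁻⁸))^(1/4) = (5.80×10^9)^(1/4).
T = 276 K.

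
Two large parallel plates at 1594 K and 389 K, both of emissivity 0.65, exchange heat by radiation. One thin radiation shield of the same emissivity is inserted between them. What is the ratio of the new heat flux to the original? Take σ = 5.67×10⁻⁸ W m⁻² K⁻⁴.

With N identical shields there are N+1 = 2 gaps in series, each with the same radiative resistance, so the flux falls to 1/(N+1) of its unshielded value.

ratio ≈ 0.500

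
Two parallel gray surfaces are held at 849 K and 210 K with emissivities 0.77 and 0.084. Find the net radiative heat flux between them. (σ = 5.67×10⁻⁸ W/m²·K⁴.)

For two large parallel gray plates, q = σ(T₁⁴ − T₂⁴) / (1/ε₁ + 1/ε₂ − 1).
1/ε₁ + 1/ε₂ − 1 = 1/0.77 + 1/0.084 − 1 = 12.20.
T₁⁴ − T₂⁴ = 5.20×10^11 − 1.94×10^9 = 5.18×10^11 K⁴.
q = 5.67×10⁻⁸ × 5.18×10^11 / 12.20 = 2400 W/m².

q ≈ 2400 W/m²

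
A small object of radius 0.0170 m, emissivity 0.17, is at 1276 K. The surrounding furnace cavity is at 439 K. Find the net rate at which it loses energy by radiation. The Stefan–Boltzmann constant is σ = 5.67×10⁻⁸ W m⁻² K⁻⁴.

A = 4πr² = 4π × (0.0170)² = 3.63×10^-3 m².
Q = εσA(T⁴ − T_s⁴). T⁴ − T_s⁴ = (1276)⁴ − (439)⁴ = 2.65×10^12 − 3.71×10^10 = 2.61×10^12 K⁴.
Q = 0.17 × 5.67×10⁻⁸ × 3.63×10^-3 × 2.61×10^12 = 91.5 W.

Q ≈ 91.5 W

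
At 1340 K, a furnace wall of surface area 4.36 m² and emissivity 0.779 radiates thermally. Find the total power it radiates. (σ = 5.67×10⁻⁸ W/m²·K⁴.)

P = εσAT⁴ = 0.779 × 5.67×10⁻⁸ × 4.36 × (1340)⁴ = 0.779 × 5.67×10⁻⁸ × 4.36 × 3.22×10^12.
P = 6.21×10^5 W.

P ≈ 6.21×10^5 W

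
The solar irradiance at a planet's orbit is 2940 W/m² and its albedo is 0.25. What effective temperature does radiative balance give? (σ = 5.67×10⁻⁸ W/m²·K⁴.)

T ≈ 314 K

Power absorbed = (1−a)S·πR²; power emitted = 4πR²σT⁴. Equating and cancelling πR²:
T = ((1−a)S / 4σ)^(1/4) = (2200 / (4 × 5.67×10⁻⁸))^(1/4) = (9.72×10^9)^(1/4).
T = 314 K.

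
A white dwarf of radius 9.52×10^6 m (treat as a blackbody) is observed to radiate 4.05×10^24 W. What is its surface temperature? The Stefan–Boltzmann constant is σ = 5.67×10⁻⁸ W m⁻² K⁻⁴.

T ≈ 15800 K

A = 4πr² = 4π × (9.52×10^6)² = 1.14×10^15 m².
From P = σAT⁴, T = (P / σA)^(1/4) = (4.05×10^24 / (5.67×10⁻⁸ × 1.14×10^15))^(1/4).
T = (6.27×10^16)^(1/4) = 15800 K.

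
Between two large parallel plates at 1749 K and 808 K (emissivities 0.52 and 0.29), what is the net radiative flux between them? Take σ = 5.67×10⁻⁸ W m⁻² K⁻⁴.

For two large parallel gray plates, q = σ(T₁⁴ − T₂⁴) / (1/ε₁ + 1/ε₂ − 1).
1/ε₁ + 1/ε₂ − 1 = 1/0.52 + 1/0.29 − 1 = 4.371.
T₁⁴ − T₂⁴ = 9.36×10^12 − 4.26×10^11 = 8.93×10^12 K⁴.
q = 5.67×10⁻⁸ × 8.93×10^12 / 4.371 = 1.16×10^5 W/m².

q ≈ 1.16×10^5 W/m²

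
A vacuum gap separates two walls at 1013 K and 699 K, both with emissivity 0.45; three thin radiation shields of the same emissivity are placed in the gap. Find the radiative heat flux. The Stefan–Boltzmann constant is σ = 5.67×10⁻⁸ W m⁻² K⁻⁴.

q ≈ 3350 W/m²

Each of the 4 gaps contributes resistance (2/ε − 1) = 2/0.45 − 1 = 3.444; total = 13.78.
q = σ(T₁⁴ − T₂⁴) / 13.78 = 5.67×10⁻⁸ × 8.14×10^11 / 13.78 = 3350 W/m².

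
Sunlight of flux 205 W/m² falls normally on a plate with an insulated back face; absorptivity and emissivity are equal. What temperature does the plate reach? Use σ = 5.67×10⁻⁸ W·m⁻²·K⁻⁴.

Absorbed flux αS = emitted flux εσT⁴ (one radiating face); with α = ε, T = (S/σ)^(1/4).
T = (205 / 5.67×10⁻⁸)^(1/4) = (3.62×10^9)^(1/4).
T = 245 K.

T ≈ 245 K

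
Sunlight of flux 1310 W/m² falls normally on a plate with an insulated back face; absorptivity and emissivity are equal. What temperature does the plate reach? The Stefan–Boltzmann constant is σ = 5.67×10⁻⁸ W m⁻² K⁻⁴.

Absorbed flux αS = emitted flux εσT⁴ (one radiating face); with α = ε, T = (S/σ)^(1/4).
T = (1310 / 5.67×10⁻⁸)^(1/4) = (2.31×10^10)^(1/4).
T = 390 K.

T ≈ 390 K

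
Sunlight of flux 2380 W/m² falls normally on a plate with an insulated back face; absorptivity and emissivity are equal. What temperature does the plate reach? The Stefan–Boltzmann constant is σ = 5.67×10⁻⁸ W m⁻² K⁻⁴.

Absorbed flux αS = emitted flux εσT⁴ (one radiating face); with α = ε, T = (S/σ)^(1/4).
T = (2380 / 5.67×10⁻⁸)^(1/4) = (4.20×10^10)^(1/4).
T = 453 K.

T ≈ 453 K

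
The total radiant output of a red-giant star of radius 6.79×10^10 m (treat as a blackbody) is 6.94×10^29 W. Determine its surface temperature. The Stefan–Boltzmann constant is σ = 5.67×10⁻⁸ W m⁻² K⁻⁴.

A = 4πr² = 4π × (6.79×10^10)² = 5.79×10^22 m².
From P = σAT⁴, T = (P / σA)^(1/4) = (6.94×10^29 / (5.67×10⁻⁸ × 5.79×10^22))^(1/4).
T = (2.11×10^14)^(1/4) = 3810 K.

T ≈ 3810 K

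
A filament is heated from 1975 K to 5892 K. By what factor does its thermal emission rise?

ratio ≈ 79.2

P ∝ T⁴, so the ratio is (5892/1975)⁴ = (2.983)⁴ = 79.2.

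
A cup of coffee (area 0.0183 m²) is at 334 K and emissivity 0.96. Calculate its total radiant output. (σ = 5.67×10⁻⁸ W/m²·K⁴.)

P = εσAT⁴ = 0.96 × 5.67×10⁻⁸ × 0.0183 × (334)⁴ = 0.96 × 5.67×10⁻⁸ × 0.0183 × 1.24×10^10.
P = 12.4 W.

P ≈ 12.4 W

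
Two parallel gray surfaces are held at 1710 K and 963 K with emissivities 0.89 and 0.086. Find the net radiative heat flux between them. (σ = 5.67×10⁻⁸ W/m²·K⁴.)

q ≈ 37100 W/m²

For two large parallel gray plates, q = σ(T₁⁴ − T₂⁴) / (1/ε₁ + 1/ε₂ − 1).
1/ε₁ + 1/ε₂ − 1 = 1/0.89 + 1/0.086 − 1 = 11.75.
T₁⁴ − T₂⁴ = 8.55×10^12 − 8.60×10^11 = 7.69×10^12 K⁴.
q = 5.67×10⁻⁸ × 7.69×10^12 / 11.75 = 37100 W/m².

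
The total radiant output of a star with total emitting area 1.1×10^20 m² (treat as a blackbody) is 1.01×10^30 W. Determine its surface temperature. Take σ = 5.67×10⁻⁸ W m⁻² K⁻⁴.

T ≈ 20100 K

From P = σAT⁴, T = (P / σA)^(1/4) = (1.01×10^30 / (5.67×10⁻⁸ × 1.10×10^20))^(1/4).
T = (1.62×10^17)^(1/4) = 20100 K.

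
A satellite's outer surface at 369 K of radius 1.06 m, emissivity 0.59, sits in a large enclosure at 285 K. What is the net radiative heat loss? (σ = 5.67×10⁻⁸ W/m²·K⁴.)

Q ≈ 5640 W

A = 4πr² = 4π × (1.06)² = 14.1 m².
Q = εσA(T⁴ − T_s⁴). T⁴ − T_s⁴ = (369)⁴ − (285)⁴ = 1.85×10^10 − 6.60×10^9 = 1.19×10^10 K⁴.
Q = 0.59 × 5.67×10⁻⁸ × 14.1 × 1.19×10^10 = 5640 W.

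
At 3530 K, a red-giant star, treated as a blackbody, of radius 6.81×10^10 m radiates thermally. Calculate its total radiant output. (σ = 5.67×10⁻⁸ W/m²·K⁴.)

A = 4πr² = 4π × (6.81×10^10)² = 5.83×10^22 m².
P = σAT⁴ = 5.67×10⁻⁸ × 5.83×10^22 × (3530)⁴ = 5.67×10⁻⁸ × 5.83×10^22 × 1.55×10^14.
P = 5.13×10^29 W.

P ≈ 5.13×10^29 W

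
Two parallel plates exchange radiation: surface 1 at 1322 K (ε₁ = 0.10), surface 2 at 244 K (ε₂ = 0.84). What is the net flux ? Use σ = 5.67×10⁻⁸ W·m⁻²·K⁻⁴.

q ≈ 17000 W/m²

For two large parallel gray plates, q = σ(T₁⁴ − T₂⁴) / (1/ε₁ + 1/ε₂ − 1).
1/ε₁ + 1/ε₂ − 1 = 1/0.10 + 1/0.84 − 1 = 10.19.
T₁⁴ − T₂⁴ = 3.05×10^12 − 3.54×10^9 = 3.05×10^12 K⁴.
q = 5.67×10⁻⁸ × 3.05×10^12 / 10.19 = 17000 W/m².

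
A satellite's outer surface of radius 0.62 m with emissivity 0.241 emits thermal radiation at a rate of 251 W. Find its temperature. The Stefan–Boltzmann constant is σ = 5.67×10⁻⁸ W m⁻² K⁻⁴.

T ≈ 248 K

A = 4πr² = 4π × (0.62)² = 4.83 m².
From P = εσAT⁴, T = (P / εσA)^(1/4) = (251 / (0.241 × 5.67×10⁻⁸ × 4.83))^(1/4).
T = (3.80×10^9)^(1/4) = 248 K.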